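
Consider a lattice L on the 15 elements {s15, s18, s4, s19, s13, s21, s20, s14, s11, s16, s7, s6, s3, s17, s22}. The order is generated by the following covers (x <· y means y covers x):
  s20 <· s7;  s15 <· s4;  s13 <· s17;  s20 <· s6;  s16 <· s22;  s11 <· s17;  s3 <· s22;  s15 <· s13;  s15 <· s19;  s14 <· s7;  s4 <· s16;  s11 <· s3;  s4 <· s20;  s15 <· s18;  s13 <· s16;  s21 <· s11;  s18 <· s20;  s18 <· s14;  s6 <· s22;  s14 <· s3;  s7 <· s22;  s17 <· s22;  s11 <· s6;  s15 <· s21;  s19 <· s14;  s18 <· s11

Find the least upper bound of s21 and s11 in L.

Common upper bounds of {s21, s11}: s11, s17, s22, s3, s6.
The least among these is s11.

s11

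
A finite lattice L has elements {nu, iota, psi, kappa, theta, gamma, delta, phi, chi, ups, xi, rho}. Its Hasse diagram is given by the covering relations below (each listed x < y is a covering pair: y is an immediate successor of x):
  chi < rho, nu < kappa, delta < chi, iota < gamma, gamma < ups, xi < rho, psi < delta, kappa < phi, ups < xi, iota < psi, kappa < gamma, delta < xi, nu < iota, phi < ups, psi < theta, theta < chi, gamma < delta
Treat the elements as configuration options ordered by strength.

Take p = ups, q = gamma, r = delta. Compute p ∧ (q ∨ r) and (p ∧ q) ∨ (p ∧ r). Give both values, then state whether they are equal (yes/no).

q ∨ r = delta, so p ∧ (q ∨ r) = ups ∧ delta = gamma.
p ∧ q = gamma and p ∧ r = gamma, so (p ∧ q) ∨ (p ∧ r) = gamma ∨ gamma = gamma.
Equal: yes.

gamma; gamma; yes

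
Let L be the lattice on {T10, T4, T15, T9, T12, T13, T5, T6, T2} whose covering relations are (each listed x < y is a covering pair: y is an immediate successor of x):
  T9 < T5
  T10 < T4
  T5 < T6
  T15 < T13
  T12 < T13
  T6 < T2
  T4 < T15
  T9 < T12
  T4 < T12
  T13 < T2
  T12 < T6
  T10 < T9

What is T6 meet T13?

T12

Common lower bounds of {T6, T13}: T10, T12, T4, T9.
The greatest among these is T12.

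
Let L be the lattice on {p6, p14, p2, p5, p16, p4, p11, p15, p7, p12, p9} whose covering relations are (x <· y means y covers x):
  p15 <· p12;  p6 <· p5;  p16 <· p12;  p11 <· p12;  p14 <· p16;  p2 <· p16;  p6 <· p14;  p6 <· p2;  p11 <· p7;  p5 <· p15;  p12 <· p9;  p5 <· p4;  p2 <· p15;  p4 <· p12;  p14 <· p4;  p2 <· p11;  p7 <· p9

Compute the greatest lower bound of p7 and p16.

p2

Common lower bounds of {p7, p16}: p2, p6.
The greatest among these is p2.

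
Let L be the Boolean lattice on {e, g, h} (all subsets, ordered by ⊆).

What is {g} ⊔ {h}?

Common upper bounds of {{g}, {h}}: {e,g,h}, {g,h}.
The least among these is {g,h}.

{g,h}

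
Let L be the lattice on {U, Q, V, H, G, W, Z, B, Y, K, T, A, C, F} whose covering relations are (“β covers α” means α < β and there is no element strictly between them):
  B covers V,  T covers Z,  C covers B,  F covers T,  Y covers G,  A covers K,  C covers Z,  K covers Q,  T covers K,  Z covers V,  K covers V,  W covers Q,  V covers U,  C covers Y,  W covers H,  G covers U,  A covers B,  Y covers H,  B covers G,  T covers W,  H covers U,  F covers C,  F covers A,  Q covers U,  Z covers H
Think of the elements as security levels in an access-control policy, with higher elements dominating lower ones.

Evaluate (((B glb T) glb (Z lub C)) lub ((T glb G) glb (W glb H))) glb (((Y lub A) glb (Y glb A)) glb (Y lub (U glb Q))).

B ∧ T = V
Z ∨ C = C
V ∧ C = V
T ∧ G = U
W ∧ H = H
U ∧ H = U
V ∨ U = V
Y ∨ A = F
Y ∧ A = G
F ∧ G = G
U ∧ Q = U
Y ∨ U = Y
G ∧ Y = G
V ∧ G = U

U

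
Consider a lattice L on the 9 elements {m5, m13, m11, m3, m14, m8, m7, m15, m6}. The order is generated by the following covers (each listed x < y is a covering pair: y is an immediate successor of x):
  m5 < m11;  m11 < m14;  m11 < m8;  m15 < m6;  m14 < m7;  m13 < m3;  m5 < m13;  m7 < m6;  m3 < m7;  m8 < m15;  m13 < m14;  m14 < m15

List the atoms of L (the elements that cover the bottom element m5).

The atoms are exactly the elements that cover m5: m11, m13.

m11, m13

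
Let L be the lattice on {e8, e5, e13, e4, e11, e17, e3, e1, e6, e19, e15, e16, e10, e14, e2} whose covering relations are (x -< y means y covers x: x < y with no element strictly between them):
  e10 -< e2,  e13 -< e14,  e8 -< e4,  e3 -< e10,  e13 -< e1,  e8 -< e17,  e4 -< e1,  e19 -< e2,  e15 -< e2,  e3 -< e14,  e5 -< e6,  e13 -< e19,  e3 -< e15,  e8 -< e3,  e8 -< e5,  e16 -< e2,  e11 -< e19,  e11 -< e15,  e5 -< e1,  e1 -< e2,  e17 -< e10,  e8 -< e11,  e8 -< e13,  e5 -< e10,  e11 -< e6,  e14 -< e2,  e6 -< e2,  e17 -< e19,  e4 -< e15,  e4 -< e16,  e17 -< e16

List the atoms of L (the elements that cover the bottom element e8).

e11, e13, e17, e3, e4, e5

The atoms are exactly the elements that cover e8: e11, e13, e17, e3, e4, e5.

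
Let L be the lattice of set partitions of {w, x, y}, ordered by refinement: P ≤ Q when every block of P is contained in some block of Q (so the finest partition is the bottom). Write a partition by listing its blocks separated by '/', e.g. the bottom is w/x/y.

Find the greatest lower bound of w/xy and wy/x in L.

Common lower bounds of {w/xy, wy/x}: w/x/y.
The greatest among these is w/x/y.

w/x/y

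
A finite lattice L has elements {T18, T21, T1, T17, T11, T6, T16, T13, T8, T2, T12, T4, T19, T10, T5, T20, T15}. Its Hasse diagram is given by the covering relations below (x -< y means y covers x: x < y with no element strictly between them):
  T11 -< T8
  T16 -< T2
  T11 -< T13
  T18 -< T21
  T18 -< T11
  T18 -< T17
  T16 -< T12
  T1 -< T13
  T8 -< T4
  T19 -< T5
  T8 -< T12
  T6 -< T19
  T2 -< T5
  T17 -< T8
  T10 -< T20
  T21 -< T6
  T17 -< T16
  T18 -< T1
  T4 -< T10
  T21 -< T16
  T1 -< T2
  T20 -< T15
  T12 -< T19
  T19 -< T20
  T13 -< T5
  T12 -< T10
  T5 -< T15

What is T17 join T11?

Common upper bounds of {T17, T11}: T10, T12, T15, T19, T20, T4, T5, T8.
The least among these is T8.

T8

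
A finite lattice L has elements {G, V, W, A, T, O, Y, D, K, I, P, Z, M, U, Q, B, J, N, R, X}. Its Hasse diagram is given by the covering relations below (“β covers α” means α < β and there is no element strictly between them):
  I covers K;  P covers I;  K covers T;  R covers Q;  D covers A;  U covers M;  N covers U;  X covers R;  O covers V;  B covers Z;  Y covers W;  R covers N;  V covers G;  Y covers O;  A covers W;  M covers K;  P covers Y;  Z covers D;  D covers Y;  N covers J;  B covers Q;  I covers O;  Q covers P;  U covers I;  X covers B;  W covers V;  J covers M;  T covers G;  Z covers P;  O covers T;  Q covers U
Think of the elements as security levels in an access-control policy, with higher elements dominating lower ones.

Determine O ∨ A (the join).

Common upper bounds of {O, A}: B, D, X, Z.
The least among these is D.

D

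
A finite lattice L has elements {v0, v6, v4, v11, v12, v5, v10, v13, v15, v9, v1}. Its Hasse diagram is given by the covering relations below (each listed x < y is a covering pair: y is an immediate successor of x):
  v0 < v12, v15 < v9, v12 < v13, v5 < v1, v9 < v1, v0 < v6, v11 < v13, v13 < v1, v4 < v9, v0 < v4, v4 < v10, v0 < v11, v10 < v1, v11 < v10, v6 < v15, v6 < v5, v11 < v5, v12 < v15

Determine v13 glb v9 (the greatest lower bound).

Common lower bounds of {v13, v9}: v0, v12.
The greatest among these is v12.

v12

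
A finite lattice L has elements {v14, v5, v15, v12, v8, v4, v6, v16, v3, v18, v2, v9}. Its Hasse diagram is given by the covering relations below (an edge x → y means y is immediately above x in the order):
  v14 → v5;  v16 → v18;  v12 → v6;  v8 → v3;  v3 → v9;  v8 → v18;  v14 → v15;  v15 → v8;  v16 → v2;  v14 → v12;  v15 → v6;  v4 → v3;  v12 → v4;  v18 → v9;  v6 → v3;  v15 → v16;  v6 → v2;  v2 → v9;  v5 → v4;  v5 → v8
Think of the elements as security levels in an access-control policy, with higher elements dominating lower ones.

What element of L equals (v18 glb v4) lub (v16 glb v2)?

v18 ∧ v4 = v5
v16 ∧ v2 = v16
v5 ∨ v16 = v18

v18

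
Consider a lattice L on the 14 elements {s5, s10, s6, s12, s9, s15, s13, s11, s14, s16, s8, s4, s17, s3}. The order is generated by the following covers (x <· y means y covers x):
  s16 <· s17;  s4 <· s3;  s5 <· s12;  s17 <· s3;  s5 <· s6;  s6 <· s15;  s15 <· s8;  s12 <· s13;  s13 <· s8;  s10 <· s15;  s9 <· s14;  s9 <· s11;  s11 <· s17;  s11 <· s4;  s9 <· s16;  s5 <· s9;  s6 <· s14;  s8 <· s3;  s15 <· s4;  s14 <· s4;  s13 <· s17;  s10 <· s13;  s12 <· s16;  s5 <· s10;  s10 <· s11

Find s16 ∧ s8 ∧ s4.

s5

Common lower bounds of {s16, s8, s4}: s5.
The greatest among these is s5.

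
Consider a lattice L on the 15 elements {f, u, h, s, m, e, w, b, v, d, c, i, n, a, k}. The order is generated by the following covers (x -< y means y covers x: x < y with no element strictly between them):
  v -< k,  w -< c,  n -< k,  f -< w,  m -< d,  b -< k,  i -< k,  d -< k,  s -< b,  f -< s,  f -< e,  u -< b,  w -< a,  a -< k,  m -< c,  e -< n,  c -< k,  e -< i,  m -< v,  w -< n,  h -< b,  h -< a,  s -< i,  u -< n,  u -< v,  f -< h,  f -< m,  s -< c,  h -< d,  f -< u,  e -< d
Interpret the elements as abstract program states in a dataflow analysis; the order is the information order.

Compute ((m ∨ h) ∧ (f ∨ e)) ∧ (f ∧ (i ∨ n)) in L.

m ∨ h = d
f ∨ e = e
d ∧ e = e
i ∨ n = k
f ∧ k = f
e ∧ f = f

f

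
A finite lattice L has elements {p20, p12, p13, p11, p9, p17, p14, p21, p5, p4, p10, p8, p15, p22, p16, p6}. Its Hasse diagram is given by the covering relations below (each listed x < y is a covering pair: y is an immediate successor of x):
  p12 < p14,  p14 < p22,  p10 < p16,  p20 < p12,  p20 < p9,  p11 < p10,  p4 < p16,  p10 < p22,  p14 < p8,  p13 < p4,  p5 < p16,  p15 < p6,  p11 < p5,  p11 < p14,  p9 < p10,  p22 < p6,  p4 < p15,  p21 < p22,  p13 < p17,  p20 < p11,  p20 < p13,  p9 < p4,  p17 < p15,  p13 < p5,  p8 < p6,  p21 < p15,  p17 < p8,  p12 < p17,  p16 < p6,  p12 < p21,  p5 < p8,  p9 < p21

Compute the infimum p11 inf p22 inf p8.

p11

Common lower bounds of {p11, p22, p8}: p11, p20.
The greatest among these is p11.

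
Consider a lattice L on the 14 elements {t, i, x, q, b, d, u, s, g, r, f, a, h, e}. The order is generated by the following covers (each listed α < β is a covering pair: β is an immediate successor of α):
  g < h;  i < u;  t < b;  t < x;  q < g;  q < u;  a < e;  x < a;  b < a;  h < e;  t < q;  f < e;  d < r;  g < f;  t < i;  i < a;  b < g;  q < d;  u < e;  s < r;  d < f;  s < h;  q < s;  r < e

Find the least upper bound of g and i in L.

Common upper bounds of {g, i}: e.
The least among these is e.

e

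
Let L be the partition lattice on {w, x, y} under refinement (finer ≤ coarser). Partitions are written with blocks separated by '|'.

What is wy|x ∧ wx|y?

Common lower bounds of {wy|x, wx|y}: w|x|y.
The greatest among these is w|x|y.

w|x|y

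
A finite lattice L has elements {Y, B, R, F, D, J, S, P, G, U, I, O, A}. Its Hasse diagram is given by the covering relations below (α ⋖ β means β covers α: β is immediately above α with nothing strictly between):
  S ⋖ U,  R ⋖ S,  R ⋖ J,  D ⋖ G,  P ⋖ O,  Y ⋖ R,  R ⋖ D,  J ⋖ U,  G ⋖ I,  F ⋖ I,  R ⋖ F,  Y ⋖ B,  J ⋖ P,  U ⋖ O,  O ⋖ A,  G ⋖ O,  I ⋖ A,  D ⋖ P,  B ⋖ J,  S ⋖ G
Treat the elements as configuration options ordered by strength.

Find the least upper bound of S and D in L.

G

Common upper bounds of {S, D}: A, G, I, O.
The least among these is G.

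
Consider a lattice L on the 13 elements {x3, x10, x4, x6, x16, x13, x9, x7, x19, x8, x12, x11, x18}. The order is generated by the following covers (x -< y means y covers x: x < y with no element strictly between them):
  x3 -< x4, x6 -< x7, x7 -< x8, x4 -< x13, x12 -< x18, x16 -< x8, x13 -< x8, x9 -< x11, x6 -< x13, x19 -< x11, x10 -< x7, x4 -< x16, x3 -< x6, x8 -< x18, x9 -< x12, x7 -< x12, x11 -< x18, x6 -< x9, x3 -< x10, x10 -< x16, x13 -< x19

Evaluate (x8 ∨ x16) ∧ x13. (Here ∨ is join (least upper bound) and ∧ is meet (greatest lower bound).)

x8 ∨ x16 = x8
x8 ∧ x13 = x13

x13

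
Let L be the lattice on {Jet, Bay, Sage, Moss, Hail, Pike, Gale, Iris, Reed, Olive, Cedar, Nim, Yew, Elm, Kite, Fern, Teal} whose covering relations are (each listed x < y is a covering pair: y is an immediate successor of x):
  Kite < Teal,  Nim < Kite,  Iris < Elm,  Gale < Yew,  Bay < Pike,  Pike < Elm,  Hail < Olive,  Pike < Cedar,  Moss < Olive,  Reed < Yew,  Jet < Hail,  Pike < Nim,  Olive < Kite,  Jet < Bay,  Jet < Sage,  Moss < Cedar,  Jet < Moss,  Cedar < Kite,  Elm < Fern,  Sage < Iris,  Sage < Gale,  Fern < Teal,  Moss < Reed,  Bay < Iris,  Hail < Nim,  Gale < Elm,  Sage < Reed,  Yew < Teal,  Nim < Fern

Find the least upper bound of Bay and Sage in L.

Iris

Common upper bounds of {Bay, Sage}: Elm, Fern, Iris, Teal.
The least among these is Iris.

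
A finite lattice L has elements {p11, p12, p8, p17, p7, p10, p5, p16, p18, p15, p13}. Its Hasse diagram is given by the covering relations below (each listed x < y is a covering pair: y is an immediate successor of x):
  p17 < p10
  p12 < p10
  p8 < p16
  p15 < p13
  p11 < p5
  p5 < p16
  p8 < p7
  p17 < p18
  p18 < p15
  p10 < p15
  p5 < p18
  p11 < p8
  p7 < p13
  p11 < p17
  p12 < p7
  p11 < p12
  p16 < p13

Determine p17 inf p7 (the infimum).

Common lower bounds of {p17, p7}: p11.
The greatest among these is p11.

p11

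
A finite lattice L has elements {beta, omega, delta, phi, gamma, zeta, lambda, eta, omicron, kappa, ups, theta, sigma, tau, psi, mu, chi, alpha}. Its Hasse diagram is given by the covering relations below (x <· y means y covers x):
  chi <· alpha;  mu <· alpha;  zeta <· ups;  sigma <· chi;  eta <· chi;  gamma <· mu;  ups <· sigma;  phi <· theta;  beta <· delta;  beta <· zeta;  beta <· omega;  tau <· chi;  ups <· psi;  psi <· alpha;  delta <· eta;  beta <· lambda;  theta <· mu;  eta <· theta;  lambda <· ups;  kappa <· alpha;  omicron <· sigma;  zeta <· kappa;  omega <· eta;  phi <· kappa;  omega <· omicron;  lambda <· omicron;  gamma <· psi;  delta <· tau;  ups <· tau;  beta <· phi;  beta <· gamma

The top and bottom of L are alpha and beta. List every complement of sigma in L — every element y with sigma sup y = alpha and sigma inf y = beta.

Need y with sigma ∨ y = alpha and sigma ∧ y = beta.
Checking each element gives: gamma, phi.

gamma, phi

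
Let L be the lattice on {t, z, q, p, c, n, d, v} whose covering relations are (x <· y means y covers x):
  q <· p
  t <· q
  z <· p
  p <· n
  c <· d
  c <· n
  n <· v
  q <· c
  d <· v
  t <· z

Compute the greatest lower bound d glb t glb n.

Common lower bounds of {d, t, n}: t.
The greatest among these is t.

t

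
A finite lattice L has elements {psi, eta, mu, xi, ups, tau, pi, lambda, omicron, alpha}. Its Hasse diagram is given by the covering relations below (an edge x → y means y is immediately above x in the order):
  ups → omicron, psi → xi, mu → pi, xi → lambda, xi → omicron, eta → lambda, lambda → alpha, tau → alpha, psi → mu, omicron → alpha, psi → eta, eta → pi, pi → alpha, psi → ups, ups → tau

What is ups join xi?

Common upper bounds of {ups, xi}: alpha, omicron.
The least among these is omicron.

omicron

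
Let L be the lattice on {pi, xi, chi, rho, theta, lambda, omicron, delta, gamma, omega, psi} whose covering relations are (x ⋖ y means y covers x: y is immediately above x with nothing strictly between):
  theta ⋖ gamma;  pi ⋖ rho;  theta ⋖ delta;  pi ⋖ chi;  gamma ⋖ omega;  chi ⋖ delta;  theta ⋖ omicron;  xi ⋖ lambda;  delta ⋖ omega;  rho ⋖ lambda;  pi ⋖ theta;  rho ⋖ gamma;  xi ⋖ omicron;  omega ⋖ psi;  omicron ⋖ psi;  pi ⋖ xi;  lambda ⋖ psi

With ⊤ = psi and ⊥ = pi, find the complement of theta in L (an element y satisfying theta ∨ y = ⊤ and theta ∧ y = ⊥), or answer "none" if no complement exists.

Need y with theta ∨ y = psi and theta ∧ y = pi.
Checking each element gives: lambda.

lambda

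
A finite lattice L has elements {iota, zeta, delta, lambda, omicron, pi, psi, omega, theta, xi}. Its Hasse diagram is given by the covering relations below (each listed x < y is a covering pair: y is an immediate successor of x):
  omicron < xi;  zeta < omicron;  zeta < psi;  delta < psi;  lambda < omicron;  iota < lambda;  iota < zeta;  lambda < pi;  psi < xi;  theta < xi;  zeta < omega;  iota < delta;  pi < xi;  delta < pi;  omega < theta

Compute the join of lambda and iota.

Common upper bounds of {lambda, iota}: lambda, omicron, pi, xi.
The least among these is lambda.

lambda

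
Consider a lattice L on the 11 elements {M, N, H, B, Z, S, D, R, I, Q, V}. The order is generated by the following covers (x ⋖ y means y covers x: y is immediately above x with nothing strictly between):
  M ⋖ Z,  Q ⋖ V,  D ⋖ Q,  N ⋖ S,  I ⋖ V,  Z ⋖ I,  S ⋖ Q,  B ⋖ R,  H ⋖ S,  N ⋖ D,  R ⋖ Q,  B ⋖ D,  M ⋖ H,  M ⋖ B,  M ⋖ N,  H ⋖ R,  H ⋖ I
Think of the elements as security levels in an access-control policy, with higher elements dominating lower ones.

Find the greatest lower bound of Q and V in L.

Q

Common lower bounds of {Q, V}: B, D, H, M, N, Q, R, S.
The greatest among these is Q.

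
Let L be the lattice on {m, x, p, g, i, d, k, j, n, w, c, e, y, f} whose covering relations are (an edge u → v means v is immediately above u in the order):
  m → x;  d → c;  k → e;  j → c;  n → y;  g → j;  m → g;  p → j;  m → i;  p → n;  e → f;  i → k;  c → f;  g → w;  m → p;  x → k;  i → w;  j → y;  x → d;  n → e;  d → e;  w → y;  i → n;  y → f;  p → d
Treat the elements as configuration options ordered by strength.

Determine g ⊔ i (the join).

Common upper bounds of {g, i}: f, w, y.
The least among these is w.

w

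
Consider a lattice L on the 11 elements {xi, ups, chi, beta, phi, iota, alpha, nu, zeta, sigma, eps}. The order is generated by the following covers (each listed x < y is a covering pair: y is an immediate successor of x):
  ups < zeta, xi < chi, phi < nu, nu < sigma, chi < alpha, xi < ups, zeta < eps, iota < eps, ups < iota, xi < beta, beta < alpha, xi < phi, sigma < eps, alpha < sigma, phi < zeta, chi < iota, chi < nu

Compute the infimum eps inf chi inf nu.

chi

Common lower bounds of {eps, chi, nu}: chi, xi.
The greatest among these is chi.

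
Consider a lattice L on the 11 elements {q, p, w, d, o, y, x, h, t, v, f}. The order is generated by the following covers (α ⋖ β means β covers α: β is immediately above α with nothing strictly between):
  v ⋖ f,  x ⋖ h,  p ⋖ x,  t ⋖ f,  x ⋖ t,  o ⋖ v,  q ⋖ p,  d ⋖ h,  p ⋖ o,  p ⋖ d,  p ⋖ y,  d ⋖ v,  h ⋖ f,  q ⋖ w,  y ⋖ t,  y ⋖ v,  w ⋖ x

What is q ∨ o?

Common upper bounds of {q, o}: f, o, v.
The least among these is o.

o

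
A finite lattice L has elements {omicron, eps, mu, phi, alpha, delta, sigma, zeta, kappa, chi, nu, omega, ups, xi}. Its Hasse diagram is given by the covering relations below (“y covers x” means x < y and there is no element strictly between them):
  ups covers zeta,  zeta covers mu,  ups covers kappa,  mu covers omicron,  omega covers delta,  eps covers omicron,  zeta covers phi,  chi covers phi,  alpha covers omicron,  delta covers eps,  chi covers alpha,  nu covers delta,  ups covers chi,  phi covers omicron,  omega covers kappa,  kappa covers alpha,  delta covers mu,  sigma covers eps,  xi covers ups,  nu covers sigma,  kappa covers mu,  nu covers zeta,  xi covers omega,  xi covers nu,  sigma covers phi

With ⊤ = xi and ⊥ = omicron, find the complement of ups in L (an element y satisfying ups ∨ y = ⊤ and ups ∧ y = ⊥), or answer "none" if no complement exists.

Need y with ups ∨ y = xi and ups ∧ y = omicron.
Checking each element gives: eps.

eps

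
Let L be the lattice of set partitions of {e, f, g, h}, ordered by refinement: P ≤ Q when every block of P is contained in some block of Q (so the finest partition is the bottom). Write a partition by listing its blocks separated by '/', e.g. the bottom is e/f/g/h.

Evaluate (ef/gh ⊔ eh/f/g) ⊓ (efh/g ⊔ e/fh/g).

ef/gh ∨ eh/f/g = efgh
efh/g ∨ e/fh/g = efh/g
efgh ∧ efh/g = efh/g

efh/g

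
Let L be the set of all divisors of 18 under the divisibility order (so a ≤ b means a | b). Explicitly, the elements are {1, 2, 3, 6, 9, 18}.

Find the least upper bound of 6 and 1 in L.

6

In the divisibility order, the join is the least common multiple: lcm(6, 1) = 6.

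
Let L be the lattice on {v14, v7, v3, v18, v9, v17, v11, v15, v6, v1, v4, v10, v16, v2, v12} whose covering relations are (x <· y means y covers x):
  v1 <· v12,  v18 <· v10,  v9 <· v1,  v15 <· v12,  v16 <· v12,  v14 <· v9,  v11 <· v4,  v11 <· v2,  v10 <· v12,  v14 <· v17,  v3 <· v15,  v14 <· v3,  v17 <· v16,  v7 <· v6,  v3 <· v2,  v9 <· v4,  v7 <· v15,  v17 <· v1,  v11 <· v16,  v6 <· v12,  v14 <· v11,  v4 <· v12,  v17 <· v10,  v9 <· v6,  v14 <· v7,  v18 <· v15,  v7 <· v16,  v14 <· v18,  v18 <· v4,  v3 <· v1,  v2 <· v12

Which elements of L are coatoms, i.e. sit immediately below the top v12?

The coatoms are exactly the elements covered by v12: v1, v10, v15, v16, v2, v4, v6.

v1, v10, v15, v16, v2, v4, v6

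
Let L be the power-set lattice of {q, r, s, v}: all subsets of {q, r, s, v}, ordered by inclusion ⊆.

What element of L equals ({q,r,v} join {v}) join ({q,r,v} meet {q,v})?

{q,r,v} ∨ {v} = {q,r,v}
{q,r,v} ∧ {q,v} = {q,v}
{q,r,v} ∨ {q,v} = {q,r,v}

{q,r,v}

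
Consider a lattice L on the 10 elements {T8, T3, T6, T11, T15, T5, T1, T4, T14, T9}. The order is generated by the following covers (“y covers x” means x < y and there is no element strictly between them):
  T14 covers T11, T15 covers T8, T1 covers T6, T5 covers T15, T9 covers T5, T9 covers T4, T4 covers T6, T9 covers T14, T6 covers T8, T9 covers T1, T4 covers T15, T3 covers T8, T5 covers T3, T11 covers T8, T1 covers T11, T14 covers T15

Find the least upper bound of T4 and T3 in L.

T9

Common upper bounds of {T4, T3}: T9.
The least among these is T9.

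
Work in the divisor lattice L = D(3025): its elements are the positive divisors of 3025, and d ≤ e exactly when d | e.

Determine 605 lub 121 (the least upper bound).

605

In the divisibility order, the join is the least common multiple: lcm(605, 121) = 605.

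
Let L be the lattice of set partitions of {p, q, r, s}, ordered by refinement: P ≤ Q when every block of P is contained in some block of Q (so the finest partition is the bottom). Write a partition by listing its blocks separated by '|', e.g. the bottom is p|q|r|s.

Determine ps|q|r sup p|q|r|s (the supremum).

ps|q|r

The join of ps|q|r and p|q|r|s merges any blocks that overlap across the partitions, giving ps|q|r.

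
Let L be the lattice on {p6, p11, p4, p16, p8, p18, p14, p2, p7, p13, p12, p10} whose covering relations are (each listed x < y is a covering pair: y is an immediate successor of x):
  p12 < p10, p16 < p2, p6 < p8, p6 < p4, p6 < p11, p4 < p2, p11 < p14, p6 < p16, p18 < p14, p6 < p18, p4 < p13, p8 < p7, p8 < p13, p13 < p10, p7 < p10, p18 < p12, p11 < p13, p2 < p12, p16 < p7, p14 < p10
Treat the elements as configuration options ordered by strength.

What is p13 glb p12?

Common lower bounds of {p13, p12}: p4, p6.
The greatest among these is p4.

p4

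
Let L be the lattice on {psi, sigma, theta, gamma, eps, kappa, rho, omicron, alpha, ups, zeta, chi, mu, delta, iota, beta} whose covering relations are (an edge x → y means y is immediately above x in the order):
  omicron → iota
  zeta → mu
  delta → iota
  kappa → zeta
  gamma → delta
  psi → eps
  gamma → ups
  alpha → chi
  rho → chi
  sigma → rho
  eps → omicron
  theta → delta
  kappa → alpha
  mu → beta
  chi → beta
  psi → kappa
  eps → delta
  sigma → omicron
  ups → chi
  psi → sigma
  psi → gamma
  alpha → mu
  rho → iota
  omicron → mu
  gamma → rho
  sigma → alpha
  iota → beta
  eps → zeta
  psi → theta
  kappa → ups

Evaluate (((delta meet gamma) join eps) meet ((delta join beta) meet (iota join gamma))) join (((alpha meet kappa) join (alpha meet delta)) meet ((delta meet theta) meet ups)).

delta

delta ∧ gamma = gamma
gamma ∨ eps = delta
delta ∨ beta = beta
iota ∨ gamma = iota
beta ∧ iota = iota
delta ∧ iota = delta
alpha ∧ kappa = kappa
alpha ∧ delta = psi
kappa ∨ psi = kappa
delta ∧ theta = theta
theta ∧ ups = psi
kappa ∧ psi = psi
delta ∨ psi = delta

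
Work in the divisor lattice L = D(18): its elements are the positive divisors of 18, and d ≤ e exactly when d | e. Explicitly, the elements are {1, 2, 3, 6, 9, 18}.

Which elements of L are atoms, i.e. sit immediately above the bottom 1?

2, 3

The atoms are exactly the elements that cover 1: 2, 3.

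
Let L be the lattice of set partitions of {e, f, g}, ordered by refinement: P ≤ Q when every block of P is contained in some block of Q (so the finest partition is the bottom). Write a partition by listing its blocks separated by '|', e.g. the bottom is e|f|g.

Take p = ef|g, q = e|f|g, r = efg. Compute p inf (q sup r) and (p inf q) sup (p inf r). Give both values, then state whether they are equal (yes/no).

ef|g; ef|g; yes

q sup r = efg, so p inf (q sup r) = ef|g inf efg = ef|g.
p inf q = e|f|g and p inf r = ef|g, so (p inf q) sup (p inf r) = e|f|g sup ef|g = ef|g.
Equal: yes.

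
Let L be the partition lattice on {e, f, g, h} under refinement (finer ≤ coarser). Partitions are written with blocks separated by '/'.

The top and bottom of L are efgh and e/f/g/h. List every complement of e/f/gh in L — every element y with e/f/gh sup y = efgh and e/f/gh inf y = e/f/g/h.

Need y with e/f/gh ∨ y = efgh and e/f/gh ∧ y = e/f/g/h.
Checking each element gives: efg/h, efh/g, eg/fh, eh/fg.

efg/h, efh/g, eg/fh, eh/fg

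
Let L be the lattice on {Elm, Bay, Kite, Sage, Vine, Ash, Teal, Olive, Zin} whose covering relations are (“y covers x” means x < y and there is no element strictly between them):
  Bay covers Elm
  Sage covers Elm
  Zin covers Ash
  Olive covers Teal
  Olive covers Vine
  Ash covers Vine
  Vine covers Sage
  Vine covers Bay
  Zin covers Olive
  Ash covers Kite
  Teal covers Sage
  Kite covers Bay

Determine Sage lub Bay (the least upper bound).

Common upper bounds of {Sage, Bay}: Ash, Olive, Vine, Zin.
The least among these is Vine.

Vine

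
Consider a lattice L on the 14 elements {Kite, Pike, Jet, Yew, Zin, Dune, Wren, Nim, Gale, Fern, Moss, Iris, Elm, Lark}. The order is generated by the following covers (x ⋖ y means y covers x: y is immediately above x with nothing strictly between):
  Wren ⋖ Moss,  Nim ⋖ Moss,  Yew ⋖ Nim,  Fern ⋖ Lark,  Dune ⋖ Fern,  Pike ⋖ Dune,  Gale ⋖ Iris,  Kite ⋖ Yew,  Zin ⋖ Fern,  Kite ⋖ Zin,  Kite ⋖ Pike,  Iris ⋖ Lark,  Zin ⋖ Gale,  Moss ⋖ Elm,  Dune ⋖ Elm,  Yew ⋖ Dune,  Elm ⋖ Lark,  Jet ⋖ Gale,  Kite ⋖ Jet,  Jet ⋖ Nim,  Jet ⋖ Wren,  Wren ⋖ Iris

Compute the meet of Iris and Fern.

Common lower bounds of {Iris, Fern}: Kite, Zin.
The greatest among these is Zin.

Zin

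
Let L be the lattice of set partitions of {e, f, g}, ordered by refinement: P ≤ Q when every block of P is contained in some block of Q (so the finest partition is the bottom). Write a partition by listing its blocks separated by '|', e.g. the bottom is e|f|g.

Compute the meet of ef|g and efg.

Common lower bounds of {ef|g, efg}: ef|g, e|f|g.
The greatest among these is ef|g.

ef|g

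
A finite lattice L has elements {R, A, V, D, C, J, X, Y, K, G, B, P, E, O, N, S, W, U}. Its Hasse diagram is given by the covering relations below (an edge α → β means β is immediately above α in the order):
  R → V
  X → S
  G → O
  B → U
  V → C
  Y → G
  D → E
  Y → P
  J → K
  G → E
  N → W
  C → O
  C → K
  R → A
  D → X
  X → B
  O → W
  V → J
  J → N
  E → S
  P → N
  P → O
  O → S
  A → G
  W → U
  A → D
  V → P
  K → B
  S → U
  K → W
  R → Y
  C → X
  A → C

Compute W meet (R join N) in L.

R ∨ N = N
W ∧ N = N

N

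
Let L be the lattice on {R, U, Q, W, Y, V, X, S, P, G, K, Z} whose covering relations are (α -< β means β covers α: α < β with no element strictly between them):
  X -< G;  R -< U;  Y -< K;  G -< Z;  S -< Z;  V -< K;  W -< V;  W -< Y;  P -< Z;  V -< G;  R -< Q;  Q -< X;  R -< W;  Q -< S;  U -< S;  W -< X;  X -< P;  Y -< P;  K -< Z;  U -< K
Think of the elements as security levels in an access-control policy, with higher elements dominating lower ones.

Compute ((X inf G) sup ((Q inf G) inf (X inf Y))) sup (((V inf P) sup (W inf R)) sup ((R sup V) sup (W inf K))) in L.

X ∧ G = X
Q ∧ G = Q
X ∧ Y = W
Q ∧ W = R
X ∨ R = X
V ∧ P = W
W ∧ R = R
W ∨ R = W
R ∨ V = V
W ∧ K = W
V ∨ W = V
W ∨ V = V
X ∨ V = G

G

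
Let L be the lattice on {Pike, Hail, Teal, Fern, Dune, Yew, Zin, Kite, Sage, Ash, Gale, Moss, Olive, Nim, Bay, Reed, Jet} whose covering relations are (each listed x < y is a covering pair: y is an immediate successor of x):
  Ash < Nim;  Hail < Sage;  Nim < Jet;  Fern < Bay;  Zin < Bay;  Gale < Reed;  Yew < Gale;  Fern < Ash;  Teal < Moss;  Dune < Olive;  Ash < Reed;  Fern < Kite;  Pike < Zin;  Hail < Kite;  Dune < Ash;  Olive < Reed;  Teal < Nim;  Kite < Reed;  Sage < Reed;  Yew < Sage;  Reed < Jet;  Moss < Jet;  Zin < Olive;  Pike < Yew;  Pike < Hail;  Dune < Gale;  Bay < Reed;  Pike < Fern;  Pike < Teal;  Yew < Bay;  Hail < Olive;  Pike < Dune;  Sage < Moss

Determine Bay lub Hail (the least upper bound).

Common upper bounds of {Bay, Hail}: Jet, Reed.
The least among these is Reed.

Reed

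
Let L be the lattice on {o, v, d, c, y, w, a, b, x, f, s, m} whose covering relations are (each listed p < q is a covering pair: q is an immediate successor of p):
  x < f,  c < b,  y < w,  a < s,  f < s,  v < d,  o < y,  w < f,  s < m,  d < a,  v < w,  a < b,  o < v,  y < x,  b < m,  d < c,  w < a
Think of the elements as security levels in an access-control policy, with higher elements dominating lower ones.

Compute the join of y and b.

b

Common upper bounds of {y, b}: b, m.
The least among these is b.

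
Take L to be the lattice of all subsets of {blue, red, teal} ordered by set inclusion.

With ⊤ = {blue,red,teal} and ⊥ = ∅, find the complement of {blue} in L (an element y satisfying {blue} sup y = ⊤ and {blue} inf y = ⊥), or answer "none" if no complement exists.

Need y with {blue} ∨ y = {blue,red,teal} and {blue} ∧ y = ∅.
Checking each element gives: {red,teal}.

{red,teal}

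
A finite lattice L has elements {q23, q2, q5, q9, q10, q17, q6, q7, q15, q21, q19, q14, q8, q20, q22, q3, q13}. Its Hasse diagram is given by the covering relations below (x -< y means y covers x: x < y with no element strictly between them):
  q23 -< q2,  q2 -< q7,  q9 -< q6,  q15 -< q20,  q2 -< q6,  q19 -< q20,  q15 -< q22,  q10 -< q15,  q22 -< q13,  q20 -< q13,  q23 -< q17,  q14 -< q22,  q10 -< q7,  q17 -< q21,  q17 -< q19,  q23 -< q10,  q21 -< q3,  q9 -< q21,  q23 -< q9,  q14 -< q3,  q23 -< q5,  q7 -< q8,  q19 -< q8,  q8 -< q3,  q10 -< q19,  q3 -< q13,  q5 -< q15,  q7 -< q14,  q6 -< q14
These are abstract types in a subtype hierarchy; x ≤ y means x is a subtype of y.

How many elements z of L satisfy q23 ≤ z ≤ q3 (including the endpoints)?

12

The interval [q23, q3] = {q10, q14, q17, q19, q2, q21, q23, q3, q6, q7, q8, q9}, which has 12 elements.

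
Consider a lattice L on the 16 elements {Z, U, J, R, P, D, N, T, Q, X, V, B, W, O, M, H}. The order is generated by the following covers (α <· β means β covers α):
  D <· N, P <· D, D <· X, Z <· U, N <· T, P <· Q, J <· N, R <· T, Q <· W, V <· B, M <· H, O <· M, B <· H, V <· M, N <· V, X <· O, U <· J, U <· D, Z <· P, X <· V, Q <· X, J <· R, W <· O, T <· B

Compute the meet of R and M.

J

Common lower bounds of {R, M}: J, U, Z.
The greatest among these is J.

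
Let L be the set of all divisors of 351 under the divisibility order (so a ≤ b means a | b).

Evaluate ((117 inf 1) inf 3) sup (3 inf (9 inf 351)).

117 ∧ 1 = 1
1 ∧ 3 = 1
9 ∧ 351 = 9
3 ∧ 9 = 3
1 ∨ 3 = 3

3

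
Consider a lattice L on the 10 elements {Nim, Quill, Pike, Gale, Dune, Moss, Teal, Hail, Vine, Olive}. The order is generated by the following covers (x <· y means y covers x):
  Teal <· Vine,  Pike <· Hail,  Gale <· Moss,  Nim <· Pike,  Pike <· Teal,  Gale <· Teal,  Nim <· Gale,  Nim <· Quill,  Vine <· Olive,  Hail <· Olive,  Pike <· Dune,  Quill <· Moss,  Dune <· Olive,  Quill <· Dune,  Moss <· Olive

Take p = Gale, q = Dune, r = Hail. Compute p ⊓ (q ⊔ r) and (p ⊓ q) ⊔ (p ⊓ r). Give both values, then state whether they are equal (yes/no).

q ⊔ r = Olive, so p ⊓ (q ⊔ r) = Gale ⊓ Olive = Gale.
p ⊓ q = Nim and p ⊓ r = Nim, so (p ⊓ q) ⊔ (p ⊓ r) = Nim ⊔ Nim = Nim.
Equal: no.

Gale; Nim; no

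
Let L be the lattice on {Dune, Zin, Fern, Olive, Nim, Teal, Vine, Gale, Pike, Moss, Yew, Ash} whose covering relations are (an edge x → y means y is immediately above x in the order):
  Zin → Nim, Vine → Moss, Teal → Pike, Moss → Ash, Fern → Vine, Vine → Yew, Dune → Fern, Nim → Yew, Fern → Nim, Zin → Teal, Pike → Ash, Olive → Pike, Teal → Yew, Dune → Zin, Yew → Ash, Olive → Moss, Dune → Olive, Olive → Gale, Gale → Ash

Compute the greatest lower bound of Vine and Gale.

Dune

Common lower bounds of {Vine, Gale}: Dune.
The greatest among these is Dune.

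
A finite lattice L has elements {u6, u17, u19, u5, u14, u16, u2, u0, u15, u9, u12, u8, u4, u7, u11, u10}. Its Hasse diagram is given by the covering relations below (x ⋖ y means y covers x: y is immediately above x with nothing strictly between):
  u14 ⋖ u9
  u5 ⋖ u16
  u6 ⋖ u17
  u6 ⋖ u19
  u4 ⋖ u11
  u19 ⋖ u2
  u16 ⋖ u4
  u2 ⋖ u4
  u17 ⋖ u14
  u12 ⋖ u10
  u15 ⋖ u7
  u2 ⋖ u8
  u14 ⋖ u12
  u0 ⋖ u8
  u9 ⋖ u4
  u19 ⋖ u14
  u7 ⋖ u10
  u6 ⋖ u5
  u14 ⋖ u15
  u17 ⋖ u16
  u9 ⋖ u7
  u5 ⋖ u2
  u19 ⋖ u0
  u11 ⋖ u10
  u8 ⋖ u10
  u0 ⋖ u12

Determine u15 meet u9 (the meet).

Common lower bounds of {u15, u9}: u14, u17, u19, u6.
The greatest among these is u14.

u14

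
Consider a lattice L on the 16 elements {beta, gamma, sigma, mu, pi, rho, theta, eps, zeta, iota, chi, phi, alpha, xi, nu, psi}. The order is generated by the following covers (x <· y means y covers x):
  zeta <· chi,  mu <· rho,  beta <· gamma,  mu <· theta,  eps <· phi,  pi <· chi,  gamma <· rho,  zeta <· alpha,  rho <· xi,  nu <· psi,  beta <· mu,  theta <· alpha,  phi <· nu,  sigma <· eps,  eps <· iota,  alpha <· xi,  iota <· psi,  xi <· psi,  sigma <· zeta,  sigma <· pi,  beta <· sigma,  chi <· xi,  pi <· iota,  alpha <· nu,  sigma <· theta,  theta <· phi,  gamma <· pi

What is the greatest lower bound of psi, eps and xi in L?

Common lower bounds of {psi, eps, xi}: beta, sigma.
The greatest among these is sigma.

sigma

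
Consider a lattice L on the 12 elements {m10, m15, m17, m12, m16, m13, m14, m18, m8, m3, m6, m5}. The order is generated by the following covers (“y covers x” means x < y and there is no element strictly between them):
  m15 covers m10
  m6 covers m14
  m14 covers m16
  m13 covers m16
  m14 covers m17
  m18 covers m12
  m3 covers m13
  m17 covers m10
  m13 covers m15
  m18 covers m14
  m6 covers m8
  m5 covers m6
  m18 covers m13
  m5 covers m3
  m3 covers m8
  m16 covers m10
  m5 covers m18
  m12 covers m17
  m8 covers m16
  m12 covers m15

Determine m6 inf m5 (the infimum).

Common lower bounds of {m6, m5}: m10, m14, m16, m17, m6, m8.
The greatest among these is m6.

m6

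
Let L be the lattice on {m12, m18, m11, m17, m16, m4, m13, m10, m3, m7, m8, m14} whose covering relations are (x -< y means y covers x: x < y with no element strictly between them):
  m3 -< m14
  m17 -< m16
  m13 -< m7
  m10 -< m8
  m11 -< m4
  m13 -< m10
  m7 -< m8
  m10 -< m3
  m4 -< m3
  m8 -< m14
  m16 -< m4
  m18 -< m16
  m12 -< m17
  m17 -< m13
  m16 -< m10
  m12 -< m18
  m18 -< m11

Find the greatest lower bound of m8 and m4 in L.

Common lower bounds of {m8, m4}: m12, m16, m17, m18.
The greatest among these is m16.

m16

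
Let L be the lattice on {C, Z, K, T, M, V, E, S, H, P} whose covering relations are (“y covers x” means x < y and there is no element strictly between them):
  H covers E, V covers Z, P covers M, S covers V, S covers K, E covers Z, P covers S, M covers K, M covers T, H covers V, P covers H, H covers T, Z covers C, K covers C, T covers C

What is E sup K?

Common upper bounds of {E, K}: P.
The least among these is P.

P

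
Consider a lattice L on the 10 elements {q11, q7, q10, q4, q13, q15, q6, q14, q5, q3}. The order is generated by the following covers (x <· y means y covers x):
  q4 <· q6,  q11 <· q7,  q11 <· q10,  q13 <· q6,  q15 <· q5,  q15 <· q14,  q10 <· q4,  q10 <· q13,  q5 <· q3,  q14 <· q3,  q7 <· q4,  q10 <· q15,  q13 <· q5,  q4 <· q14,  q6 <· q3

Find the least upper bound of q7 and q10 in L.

Common upper bounds of {q7, q10}: q14, q3, q4, q6.
The least among these is q4.

q4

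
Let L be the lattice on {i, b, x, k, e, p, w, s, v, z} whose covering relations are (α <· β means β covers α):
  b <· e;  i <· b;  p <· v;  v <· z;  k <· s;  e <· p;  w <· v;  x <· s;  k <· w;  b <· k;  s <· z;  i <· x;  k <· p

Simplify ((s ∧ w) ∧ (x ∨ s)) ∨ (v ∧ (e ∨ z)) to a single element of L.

s ∧ w = k
x ∨ s = s
k ∧ s = k
e ∨ z = z
v ∧ z = v
k ∨ v = v

v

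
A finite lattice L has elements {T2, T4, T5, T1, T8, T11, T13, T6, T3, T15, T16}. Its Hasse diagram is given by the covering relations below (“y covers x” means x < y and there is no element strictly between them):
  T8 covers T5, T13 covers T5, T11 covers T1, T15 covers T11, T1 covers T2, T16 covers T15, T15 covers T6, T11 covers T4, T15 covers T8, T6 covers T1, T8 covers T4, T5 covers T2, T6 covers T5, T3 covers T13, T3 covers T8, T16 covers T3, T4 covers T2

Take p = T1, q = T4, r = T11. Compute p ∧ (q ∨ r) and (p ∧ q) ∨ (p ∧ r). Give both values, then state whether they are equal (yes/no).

T1; T1; yes

q ∨ r = T11, so p ∧ (q ∨ r) = T1 ∧ T11 = T1.
p ∧ q = T2 and p ∧ r = T1, so (p ∧ q) ∨ (p ∧ r) = T2 ∨ T1 = T1.
Equal: yes.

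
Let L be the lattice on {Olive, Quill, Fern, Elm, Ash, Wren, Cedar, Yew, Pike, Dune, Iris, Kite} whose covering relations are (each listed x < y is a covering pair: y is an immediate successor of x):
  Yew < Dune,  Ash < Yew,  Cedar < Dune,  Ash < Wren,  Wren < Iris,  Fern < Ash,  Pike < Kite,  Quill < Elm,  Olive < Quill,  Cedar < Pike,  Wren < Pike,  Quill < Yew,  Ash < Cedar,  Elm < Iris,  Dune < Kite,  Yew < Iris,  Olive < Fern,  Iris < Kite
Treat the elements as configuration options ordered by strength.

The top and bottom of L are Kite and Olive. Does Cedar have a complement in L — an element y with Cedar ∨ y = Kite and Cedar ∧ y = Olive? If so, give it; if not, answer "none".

Need y with Cedar ∨ y = Kite and Cedar ∧ y = Olive.
Checking each element gives: Elm.

Elm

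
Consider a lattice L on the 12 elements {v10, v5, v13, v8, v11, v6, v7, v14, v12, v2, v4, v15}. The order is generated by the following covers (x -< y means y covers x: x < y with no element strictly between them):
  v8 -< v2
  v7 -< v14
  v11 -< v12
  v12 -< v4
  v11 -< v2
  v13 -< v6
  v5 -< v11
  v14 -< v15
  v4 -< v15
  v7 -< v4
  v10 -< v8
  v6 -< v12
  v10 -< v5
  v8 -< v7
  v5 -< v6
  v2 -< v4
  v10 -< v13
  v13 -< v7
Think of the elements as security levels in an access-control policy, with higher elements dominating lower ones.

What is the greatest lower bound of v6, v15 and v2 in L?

Common lower bounds of {v6, v15, v2}: v10, v5.
The greatest among these is v5.

v5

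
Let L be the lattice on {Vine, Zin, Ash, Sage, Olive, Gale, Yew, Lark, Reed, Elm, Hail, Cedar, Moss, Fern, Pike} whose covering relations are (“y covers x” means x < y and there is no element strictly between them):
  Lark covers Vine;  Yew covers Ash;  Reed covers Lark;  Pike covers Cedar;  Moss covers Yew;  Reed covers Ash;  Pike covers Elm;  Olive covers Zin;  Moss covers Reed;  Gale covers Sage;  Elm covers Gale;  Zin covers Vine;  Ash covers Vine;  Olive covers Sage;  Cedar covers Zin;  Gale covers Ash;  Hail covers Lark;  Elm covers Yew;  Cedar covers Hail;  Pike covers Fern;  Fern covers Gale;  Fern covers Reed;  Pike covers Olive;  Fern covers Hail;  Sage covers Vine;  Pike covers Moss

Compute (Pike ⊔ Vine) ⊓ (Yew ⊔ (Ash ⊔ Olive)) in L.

Pike ∨ Vine = Pike
Ash ∨ Olive = Pike
Yew ∨ Pike = Pike
Pike ∧ Pike = Pike

Pike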